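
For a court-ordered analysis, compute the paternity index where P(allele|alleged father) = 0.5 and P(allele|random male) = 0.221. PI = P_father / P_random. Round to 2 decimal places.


Paternity Index calculation:
PI = P(allele|father) / P(allele|random)
PI = 0.5 / 0.221
PI = 2.26

2.26


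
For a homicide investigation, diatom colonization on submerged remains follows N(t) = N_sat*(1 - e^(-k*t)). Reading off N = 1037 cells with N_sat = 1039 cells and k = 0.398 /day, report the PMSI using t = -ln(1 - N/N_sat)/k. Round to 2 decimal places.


PMSI from diatom colonization curve:
N / N_sat = 1037 / 1039 = 0.998075
1 - N/N_sat = 0.001925
ln(1 - N/N_sat) = -6.252829
t = -ln(1 - N/N_sat) / k = -(-6.252829) / 0.398 = 15.71 days

15.71


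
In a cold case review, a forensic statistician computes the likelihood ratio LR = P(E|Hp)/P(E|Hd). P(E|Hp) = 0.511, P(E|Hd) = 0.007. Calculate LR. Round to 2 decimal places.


Likelihood ratio calculation:
LR = P(E|Hp) / P(E|Hd)
LR = 0.511 / 0.007
LR = 73.00

73.00


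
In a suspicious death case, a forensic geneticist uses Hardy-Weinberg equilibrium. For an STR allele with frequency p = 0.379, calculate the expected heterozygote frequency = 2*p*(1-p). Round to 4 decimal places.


Hardy-Weinberg heterozygote frequency:
q = 1 - p = 1 - 0.379 = 0.621
2pq = 2 * 0.379 * 0.621 = 0.4707

0.4707


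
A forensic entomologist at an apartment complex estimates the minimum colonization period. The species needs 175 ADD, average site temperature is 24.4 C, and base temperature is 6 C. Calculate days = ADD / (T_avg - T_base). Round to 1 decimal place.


Insect development time:
Effective temperature = avg_temp - T_base = 24.4 - 6 = 18.4 C
Days = ADD / effective_temp = 175 / 18.4 = 9.5 days

9.5


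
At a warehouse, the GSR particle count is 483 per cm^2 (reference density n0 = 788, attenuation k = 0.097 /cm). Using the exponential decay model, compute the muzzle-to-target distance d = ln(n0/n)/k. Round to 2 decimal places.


GSR distance calculation:
n0/n = 788 / 483 = 1.63147
ln(n0/n) = 0.489481
d = 0.489481 / 0.097 = 5.05 cm

5.05


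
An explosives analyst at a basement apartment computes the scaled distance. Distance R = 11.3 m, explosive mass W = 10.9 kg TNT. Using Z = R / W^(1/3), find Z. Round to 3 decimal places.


Scaled distance calculation:
W^(1/3) = 10.9^(1/3) = 2.21722
Z = R / W^(1/3) = 11.3 / 2.21722
Z = 5.096 m/kg^(1/3)

5.096


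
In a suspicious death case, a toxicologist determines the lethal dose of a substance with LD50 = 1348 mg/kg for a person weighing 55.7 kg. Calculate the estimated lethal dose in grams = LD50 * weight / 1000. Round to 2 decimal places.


Lethal dose calculation:
Lethal dose = LD50 * body_weight / 1000
= 1348 * 55.7 / 1000
= 75083.6 / 1000
= 75.08 g

75.08


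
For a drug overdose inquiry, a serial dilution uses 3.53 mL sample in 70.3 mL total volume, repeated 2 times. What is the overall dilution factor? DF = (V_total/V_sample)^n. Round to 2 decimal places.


Dilution factor calculation:
Single dilution = V_total / V_sample = 70.3 / 3.53 ≈ 19.915014
Number of dilutions = 2
Total DF = (70.3 / 3.53)^2 (full precision, rounded at the end) = 396.61

396.61


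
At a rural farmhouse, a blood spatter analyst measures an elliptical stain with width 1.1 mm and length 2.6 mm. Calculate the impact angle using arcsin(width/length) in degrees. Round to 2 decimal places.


Blood spatter impact angle calculation:
width / length = 1.1 / 2.6 = 0.423077
angle = arcsin(0.423077)
angle = 25.03 degrees

25.03


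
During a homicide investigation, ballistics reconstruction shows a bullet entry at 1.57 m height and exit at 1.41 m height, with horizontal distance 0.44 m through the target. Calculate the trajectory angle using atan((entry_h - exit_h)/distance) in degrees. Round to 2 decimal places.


Bullet trajectory angle:
Height difference = 1.57 - 1.41 = 0.16 m
angle = atan(0.16 / 0.44)
angle = atan(0.363636)
angle = 19.98 degrees

19.98


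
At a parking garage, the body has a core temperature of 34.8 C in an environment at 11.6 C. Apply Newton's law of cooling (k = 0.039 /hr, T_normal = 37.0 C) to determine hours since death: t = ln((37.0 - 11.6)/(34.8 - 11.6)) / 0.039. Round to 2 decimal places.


Using Newton's law of cooling:
t = ln((T_normal - T_ambient) / (T_body - T_ambient)) / k
T_normal - T_ambient = 25.4
T_body - T_ambient = 23.2
Ratio = 1.094828
ln(ratio) = 0.090597
t = 0.090597 / 0.039 = 2.32 hours

2.32


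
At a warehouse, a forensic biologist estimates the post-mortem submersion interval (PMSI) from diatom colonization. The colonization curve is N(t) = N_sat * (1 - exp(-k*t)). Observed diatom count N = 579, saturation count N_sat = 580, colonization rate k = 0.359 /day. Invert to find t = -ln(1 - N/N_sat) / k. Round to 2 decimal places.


PMSI from diatom colonization curve:
N / N_sat = 579 / 580 = 0.998276
1 - N/N_sat = 0.001724
ln(1 - N/N_sat) = -6.363108
t = -ln(1 - N/N_sat) / k = -(-6.363108) / 0.359 = 17.72 days

17.72


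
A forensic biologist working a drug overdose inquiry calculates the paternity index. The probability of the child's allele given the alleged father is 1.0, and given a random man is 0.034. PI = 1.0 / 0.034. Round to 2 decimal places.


Paternity Index calculation:
PI = P(allele|father) / P(allele|random)
PI = 1.0 / 0.034
PI = 29.41

29.41


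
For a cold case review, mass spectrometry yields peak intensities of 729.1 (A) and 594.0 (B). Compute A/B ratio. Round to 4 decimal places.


Spectral peak ratio:
Peak A = 729.1 counts
Peak B = 594.0 counts
Ratio = 729.1 / 594.0 = 1.2274

1.2274


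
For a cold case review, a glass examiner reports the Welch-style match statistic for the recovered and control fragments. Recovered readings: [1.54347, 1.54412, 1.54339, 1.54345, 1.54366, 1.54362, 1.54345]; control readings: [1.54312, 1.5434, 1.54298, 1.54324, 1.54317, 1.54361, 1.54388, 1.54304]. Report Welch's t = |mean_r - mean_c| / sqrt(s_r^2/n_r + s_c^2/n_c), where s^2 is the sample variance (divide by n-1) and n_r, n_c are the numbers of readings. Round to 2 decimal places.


Welch's t-criterion for glass RI comparison:
Recovered mean = sum / n_r = 10.80516 / 7 = 1.5435943
Control mean = sum / n_c = 12.34644 / 8 = 1.543305
Recovered sample variance s_r^2 = 6.33619e-08
Control sample variance s_c^2 = 9.50286e-08
Welch SE (unpooled) = sqrt(s_r^2/n_r + s_c^2/n_c) = sqrt(9.0517e-09 + 1.18786e-08) = sqrt(2.09303e-08) = 0.000144673
|mean_r - mean_c| = 0.000289286
t = 0.000289286 / 0.000144673 = 2.00

2.00


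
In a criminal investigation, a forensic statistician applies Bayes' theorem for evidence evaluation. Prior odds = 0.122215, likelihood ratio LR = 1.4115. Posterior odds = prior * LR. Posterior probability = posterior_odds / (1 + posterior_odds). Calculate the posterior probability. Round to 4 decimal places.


Bayesian evidence evaluation:
Posterior odds = prior_odds * LR = 0.122215 * 1.4115 = 0.1725065
Posterior probability = posterior_odds / (1 + posterior_odds)
= 0.1725065 / (1 + 0.1725065)
= 0.1725065 / 1.1725065
= 0.1471

0.1471


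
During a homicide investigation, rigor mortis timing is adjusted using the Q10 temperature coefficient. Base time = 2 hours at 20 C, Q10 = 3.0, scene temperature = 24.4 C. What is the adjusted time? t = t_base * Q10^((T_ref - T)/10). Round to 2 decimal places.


Rigor mortis time adjustment:
Exponent = (T_ref - T_actual) / 10 = (20 - 24.4) / 10 = -0.44
Q10 factor = 3.0^-0.44 = 0.61669
t_adjusted = 2 * 0.61669 = 1.23 hours

1.23


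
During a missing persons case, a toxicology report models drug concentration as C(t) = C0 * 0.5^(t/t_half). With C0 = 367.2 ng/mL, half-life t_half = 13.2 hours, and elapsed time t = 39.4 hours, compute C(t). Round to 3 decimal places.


Drug concentration decay:
Number of half-lives = t / t_half = 39.4 / 13.2 = 2.984848
Decay factor = 0.5^2.984848 = 0.12631974
C(t) = 367.2 * 0.12631974 = 46.385 ng/mL

46.385


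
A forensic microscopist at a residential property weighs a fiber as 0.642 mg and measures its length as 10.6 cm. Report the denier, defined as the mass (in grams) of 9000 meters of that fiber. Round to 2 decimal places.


Denier calculation:
Mass in grams = 0.642 mg / 1000 = 0.000642 g
Length in meters = 10.6 cm / 100 = 0.106 m
Linear density = mass / length = 0.000642 / 0.106 = 0.0060566 g/m
Denier = (g/m) * 9000 = 0.0060566 * 9000 = 54.51

54.51


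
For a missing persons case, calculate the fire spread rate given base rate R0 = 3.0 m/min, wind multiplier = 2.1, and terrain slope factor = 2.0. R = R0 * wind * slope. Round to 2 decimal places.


Fire spread rate calculation:
R = R0 * wind_factor * slope_factor
= 3.0 * 2.1 * 2.0
= 6.3 * 2.0
= 12.60 m/min

12.60


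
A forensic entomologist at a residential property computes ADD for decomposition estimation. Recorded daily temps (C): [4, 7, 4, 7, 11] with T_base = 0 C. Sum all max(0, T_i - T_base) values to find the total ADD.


Computing ADD day by day:
Day 1: max(0, 4 - 0) = 4
Day 2: max(0, 7 - 0) = 7
Day 3: max(0, 4 - 0) = 4
Day 4: max(0, 7 - 0) = 7
Day 5: max(0, 11 - 0) = 11
Total ADD = 33

33


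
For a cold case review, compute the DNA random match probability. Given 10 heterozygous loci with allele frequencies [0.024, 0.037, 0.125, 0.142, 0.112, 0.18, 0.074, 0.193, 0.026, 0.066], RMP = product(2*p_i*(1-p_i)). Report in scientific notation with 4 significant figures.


Computing RMP for 10 loci:
Locus 1: 2 * 0.024 * 0.976 = 0.046848
Locus 2: 2 * 0.037 * 0.963 = 0.071262
Locus 3: 2 * 0.125 * 0.875 = 0.21875
Locus 4: 2 * 0.142 * 0.858 = 0.243672
Locus 5: 2 * 0.112 * 0.888 = 0.198912
Locus 6: 2 * 0.18 * 0.82 = 0.2952
Locus 7: 2 * 0.074 * 0.926 = 0.137048
Locus 8: 2 * 0.193 * 0.807 = 0.311502
Locus 9: 2 * 0.026 * 0.974 = 0.050648
Locus 10: 2 * 0.066 * 0.934 = 0.123288
RMP = 2.785e-09

2.785e-09


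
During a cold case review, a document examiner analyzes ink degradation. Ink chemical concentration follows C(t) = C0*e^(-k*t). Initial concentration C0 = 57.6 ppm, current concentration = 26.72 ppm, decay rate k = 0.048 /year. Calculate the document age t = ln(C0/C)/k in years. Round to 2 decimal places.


Document age estimation:
C0/C = 57.6 / 26.72 = 2.155689
ln(C0/C) = 0.76811
t = 0.76811 / 0.048 = 16.00 years

16.00


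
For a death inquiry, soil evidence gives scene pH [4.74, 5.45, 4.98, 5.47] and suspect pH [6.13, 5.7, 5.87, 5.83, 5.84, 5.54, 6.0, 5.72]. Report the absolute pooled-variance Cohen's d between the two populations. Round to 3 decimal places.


Pooled-variance Cohen's d for soil pH comparison:
Scene mean = 20.64 / 4 = 5.16
Suspect mean = 46.63 / 8 = 5.82875
Scene sample variance s_s^2 = 0.129667
Suspect sample variance s_c^2 = 0.033384
Pooled variance = ((n_s-1)*s_s^2 + (n_c-1)*s_c^2) / (n_s + n_c - 2) = 0.062269
Pooled SD = sqrt(0.062269) = 0.249538
Mean difference = -0.66875
|d| = |-0.66875| / 0.249538 = 2.680

2.680


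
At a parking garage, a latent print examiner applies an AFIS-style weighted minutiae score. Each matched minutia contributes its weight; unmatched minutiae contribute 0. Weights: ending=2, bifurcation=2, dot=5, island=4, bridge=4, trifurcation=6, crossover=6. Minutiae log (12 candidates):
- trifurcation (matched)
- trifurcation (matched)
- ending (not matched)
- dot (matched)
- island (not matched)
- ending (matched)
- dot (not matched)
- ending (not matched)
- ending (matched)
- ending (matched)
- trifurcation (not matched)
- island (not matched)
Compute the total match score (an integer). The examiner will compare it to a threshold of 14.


Weighted minutiae match score:
  trifurcation: matched, +6 (running total 6)
  trifurcation: matched, +6 (running total 12)
  ending: not matched, +0
  dot: matched, +5 (running total 17)
  island: not matched, +0
  ending: matched, +2 (running total 19)
  dot: not matched, +0
  ending: not matched, +0
  ending: matched, +2 (running total 21)
  ending: matched, +2 (running total 23)
  trifurcation: not matched, +0
  island: not matched, +0
Total score = 23
Threshold = 14; verdict = identification

23


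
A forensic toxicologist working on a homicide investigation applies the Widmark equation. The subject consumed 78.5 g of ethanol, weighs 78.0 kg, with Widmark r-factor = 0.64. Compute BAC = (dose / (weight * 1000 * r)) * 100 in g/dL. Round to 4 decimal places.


Applying the Widmark formula:
BAC = (dose_g / (body_wt * 1000 * r)) * 100
Denominator = 78.0 * 1000 * 0.64 = 49920
BAC = (78.5 / 49920) * 100
BAC = 0.1573 g/dL

0.1573


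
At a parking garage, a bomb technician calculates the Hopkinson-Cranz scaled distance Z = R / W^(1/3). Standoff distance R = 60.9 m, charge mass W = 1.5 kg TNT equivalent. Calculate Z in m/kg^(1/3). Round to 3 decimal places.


Scaled distance calculation:
W^(1/3) = 1.5^(1/3) = 1.144714
Z = R / W^(1/3) = 60.9 / 1.144714
Z = 53.201 m/kg^(1/3)

53.201


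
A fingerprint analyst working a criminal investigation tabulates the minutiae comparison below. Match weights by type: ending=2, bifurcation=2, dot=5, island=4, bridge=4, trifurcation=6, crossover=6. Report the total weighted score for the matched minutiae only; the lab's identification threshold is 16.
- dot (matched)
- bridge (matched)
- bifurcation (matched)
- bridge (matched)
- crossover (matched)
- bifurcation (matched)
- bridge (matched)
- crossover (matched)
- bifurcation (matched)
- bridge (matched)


Weighted minutiae match score:
  dot: matched, +5 (running total 5)
  bridge: matched, +4 (running total 9)
  bifurcation: matched, +2 (running total 11)
  bridge: matched, +4 (running total 15)
  crossover: matched, +6 (running total 21)
  bifurcation: matched, +2 (running total 23)
  bridge: matched, +4 (running total 27)
  crossover: matched, +6 (running total 33)
  bifurcation: matched, +2 (running total 35)
  bridge: matched, +4 (running total 39)
Total score = 39
Threshold = 16; verdict = identification

39


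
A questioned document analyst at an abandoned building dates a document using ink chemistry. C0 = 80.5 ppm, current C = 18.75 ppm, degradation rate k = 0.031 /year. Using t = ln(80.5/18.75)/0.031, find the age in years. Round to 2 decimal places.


Document age estimation:
C0/C = 80.5 / 18.75 = 4.293333
ln(C0/C) = 1.457063
t = 1.457063 / 0.031 = 47.00 years

47.00


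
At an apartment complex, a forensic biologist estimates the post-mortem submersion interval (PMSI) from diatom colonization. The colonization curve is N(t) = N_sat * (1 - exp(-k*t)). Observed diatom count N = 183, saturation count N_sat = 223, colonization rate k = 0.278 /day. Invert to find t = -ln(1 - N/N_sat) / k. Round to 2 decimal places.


PMSI from diatom colonization curve:
N / N_sat = 183 / 223 = 0.820628
1 - N/N_sat = 0.179372
ln(1 - N/N_sat) = -1.718293
t = -ln(1 - N/N_sat) / k = -(-1.718293) / 0.278 = 6.18 days

6.18


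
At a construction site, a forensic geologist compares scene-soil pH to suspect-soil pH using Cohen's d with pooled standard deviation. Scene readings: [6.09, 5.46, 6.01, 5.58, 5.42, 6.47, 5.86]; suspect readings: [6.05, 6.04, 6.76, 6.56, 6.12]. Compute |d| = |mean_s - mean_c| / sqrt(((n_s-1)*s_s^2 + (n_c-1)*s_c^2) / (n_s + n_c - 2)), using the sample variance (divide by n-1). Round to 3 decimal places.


Pooled-variance Cohen's d for soil pH comparison:
Scene mean = 40.89 / 7 = 5.841429
Suspect mean = 31.53 / 5 = 6.306
Scene sample variance s_s^2 = 0.146181
Suspect sample variance s_c^2 = 0.11038
Pooled variance = ((n_s-1)*s_s^2 + (n_c-1)*s_c^2) / (n_s + n_c - 2) = 0.131861
Pooled SD = sqrt(0.131861) = 0.363127
Mean difference = -0.464571
|d| = |-0.464571| / 0.363127 = 1.279

1.279


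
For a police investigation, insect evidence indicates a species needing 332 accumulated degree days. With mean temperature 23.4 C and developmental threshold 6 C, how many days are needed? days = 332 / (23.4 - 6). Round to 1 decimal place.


Insect development time:
Effective temperature = avg_temp - T_base = 23.4 - 6 = 17.4 C
Days = ADD / effective_temp = 332 / 17.4 = 19.1 days

19.1


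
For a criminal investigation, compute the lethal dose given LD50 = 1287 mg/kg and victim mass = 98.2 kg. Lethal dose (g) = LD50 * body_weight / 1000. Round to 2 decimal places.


Lethal dose calculation:
Lethal dose = LD50 * body_weight / 1000
= 1287 * 98.2 / 1000
= 126383.4 / 1000
= 126.38 g

126.38


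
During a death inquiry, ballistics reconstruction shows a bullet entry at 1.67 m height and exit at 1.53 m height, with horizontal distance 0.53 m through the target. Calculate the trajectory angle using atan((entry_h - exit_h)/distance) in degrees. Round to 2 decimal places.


Bullet trajectory angle:
Height difference = 1.67 - 1.53 = 0.14 m
angle = atan(0.14 / 0.53)
angle = atan(0.264151)
angle = 14.80 degrees

14.80


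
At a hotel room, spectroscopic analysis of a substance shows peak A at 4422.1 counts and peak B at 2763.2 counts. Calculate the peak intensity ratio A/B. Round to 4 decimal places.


Spectral peak ratio:
Peak A = 4422.1 counts
Peak B = 2763.2 counts
Ratio = 4422.1 / 2763.2 = 1.6004

1.6004


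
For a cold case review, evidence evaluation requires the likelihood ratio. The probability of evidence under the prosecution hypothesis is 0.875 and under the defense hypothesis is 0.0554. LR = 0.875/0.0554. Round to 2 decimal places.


Likelihood ratio calculation:
LR = P(E|Hp) / P(E|Hd)
LR = 0.875 / 0.0554
LR = 15.79

15.79


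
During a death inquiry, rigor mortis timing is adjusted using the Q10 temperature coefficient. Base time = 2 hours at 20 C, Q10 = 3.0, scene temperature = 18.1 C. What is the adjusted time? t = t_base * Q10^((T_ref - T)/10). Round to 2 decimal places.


Rigor mortis time adjustment:
Exponent = (T_ref - T_actual) / 10 = (20 - 18.1) / 10 = 0.19
Q10 factor = 3.0^0.19 = 1.23212
t_adjusted = 2 * 1.23212 = 2.46 hours

2.46


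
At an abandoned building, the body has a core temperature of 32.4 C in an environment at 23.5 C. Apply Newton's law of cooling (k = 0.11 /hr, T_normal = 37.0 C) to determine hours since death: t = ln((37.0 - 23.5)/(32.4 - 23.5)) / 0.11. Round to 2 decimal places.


Using Newton's law of cooling:
t = ln((T_normal - T_ambient) / (T_body - T_ambient)) / k
T_normal - T_ambient = 13.5
T_body - T_ambient = 8.9
Ratio = 1.516854
ln(ratio) = 0.416638
t = 0.416638 / 0.11 = 3.79 hours

3.79


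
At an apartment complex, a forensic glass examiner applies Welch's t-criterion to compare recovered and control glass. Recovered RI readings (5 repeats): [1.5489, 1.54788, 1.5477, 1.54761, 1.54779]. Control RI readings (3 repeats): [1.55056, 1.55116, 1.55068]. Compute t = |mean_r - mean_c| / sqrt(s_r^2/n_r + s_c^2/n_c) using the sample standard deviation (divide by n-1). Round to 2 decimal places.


Welch's t-criterion for glass RI comparison:
Recovered mean = sum / n_r = 7.73988 / 5 = 1.547976
Control mean = sum / n_c = 4.6524 / 3 = 1.5508
Recovered sample variance s_r^2 = 2.7693e-07
Control sample variance s_c^2 = 1.008e-07
Welch SE (unpooled) = sqrt(s_r^2/n_r + s_c^2/n_c) = sqrt(5.5386e-08 + 3.36e-08) = sqrt(8.8986e-08) = 0.000298305
|mean_r - mean_c| = 0.002824
t = 0.002824 / 0.000298305 = 9.47

9.47


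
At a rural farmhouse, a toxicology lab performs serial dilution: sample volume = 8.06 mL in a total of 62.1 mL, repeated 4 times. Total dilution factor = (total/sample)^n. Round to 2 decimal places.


Dilution factor calculation:
Single dilution = V_total / V_sample = 62.1 / 8.06 ≈ 7.704715
Number of dilutions = 4
Total DF = (62.1 / 8.06)^4 (full precision, rounded at the end) = 3523.92

3523.92


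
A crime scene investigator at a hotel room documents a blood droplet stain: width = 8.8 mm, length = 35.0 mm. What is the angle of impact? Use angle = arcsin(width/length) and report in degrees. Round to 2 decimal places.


Blood spatter impact angle calculation:
width / length = 8.8 / 35.0 = 0.251429
angle = arcsin(0.251429)
angle = 14.56 degrees

14.56


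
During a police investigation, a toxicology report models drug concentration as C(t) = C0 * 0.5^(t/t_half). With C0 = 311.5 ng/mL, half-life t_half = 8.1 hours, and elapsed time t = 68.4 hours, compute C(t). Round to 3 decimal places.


Drug concentration decay:
Number of half-lives = t / t_half = 68.4 / 8.1 = 8.444444
Decay factor = 0.5^8.444444 = 0.00287058
C(t) = 311.5 * 0.00287058 = 0.894 ng/mL

0.894


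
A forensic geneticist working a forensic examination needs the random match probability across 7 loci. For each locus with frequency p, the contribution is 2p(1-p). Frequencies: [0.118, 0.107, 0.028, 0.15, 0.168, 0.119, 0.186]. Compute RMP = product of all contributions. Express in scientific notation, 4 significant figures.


Computing RMP for 7 loci:
Locus 1: 2 * 0.118 * 0.882 = 0.208152
Locus 2: 2 * 0.107 * 0.893 = 0.191102
Locus 3: 2 * 0.028 * 0.972 = 0.054432
Locus 4: 2 * 0.15 * 0.85 = 0.255
Locus 5: 2 * 0.168 * 0.832 = 0.279552
Locus 6: 2 * 0.119 * 0.881 = 0.209678
Locus 7: 2 * 0.186 * 0.814 = 0.302808
RMP = 9.800e-06

9.800e-06


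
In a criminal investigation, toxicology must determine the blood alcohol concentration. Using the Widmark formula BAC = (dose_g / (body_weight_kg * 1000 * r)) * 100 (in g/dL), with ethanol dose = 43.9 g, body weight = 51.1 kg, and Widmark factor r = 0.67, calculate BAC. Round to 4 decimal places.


Applying the Widmark formula:
BAC = (dose_g / (body_wt * 1000 * r)) * 100
Denominator = 51.1 * 1000 * 0.67 = 34237
BAC = (43.9 / 34237) * 100
BAC = 0.1282 g/dL

0.1282


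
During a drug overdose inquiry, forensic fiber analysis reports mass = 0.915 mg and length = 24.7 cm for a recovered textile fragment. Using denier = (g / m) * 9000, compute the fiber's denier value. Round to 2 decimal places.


Denier calculation:
Mass in grams = 0.915 mg / 1000 = 0.000915 g
Length in meters = 24.7 cm / 100 = 0.247 m
Linear density = mass / length = 0.000915 / 0.247 = 0.00370445 g/m
Denier = (g/m) * 9000 = 0.00370445 * 9000 = 33.34

33.34


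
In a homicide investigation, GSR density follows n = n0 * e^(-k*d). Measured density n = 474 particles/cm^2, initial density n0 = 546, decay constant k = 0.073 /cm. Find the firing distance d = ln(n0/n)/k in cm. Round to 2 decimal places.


GSR distance calculation:
n0/n = 546 / 474 = 1.151899
ln(n0/n) = 0.141412
d = 0.141412 / 0.073 = 1.94 cm

1.94


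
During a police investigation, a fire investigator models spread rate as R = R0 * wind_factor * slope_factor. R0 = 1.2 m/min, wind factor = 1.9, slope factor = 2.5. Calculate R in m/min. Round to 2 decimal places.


Fire spread rate calculation:
R = R0 * wind_factor * slope_factor
= 1.2 * 1.9 * 2.5
= 2.28 * 2.5
= 5.70 m/min

5.70


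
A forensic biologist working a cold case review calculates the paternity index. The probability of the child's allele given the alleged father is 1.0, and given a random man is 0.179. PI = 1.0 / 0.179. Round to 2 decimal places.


Paternity Index calculation:
PI = P(allele|father) / P(allele|random)
PI = 1.0 / 0.179
PI = 5.59

5.59


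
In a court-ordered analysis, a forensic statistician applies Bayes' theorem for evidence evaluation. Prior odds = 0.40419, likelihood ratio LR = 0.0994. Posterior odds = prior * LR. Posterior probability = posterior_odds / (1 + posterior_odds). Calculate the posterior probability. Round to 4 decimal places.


Bayesian evidence evaluation:
Posterior odds = prior_odds * LR = 0.40419 * 0.0994 = 0.04017649
Posterior probability = posterior_odds / (1 + posterior_odds)
= 0.04017649 / (1 + 0.04017649)
= 0.04017649 / 1.04017649
= 0.0386

0.0386


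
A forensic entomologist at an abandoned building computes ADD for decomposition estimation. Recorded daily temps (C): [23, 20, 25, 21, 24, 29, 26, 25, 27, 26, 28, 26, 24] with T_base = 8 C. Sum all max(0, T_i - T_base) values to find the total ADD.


Computing ADD day by day:
Day 1: max(0, 23 - 8) = 15
Day 2: max(0, 20 - 8) = 12
Day 3: max(0, 25 - 8) = 17
Day 4: max(0, 21 - 8) = 13
Day 5: max(0, 24 - 8) = 16
Day 6: max(0, 29 - 8) = 21
Day 7: max(0, 26 - 8) = 18
Day 8: max(0, 25 - 8) = 17
Day 9: max(0, 27 - 8) = 19
Day 10: max(0, 26 - 8) = 18
Day 11: max(0, 28 - 8) = 20
Day 12: max(0, 26 - 8) = 18
Day 13: max(0, 24 - 8) = 16
Total ADD = 220

220


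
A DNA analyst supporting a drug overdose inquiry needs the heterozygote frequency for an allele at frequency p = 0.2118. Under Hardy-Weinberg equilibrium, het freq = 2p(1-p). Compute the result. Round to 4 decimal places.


Hardy-Weinberg heterozygote frequency:
q = 1 - p = 1 - 0.2118 = 0.7882
2pq = 2 * 0.2118 * 0.7882 = 0.3339

0.3339


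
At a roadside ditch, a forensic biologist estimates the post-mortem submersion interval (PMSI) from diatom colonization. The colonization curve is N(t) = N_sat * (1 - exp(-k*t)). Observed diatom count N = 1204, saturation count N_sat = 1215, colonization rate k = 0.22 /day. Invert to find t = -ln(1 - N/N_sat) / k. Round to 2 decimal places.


PMSI from diatom colonization curve:
N / N_sat = 1204 / 1215 = 0.990947
1 - N/N_sat = 0.009053
ln(1 - N/N_sat) = -4.704659
t = -ln(1 - N/N_sat) / k = -(-4.704659) / 0.22 = 21.38 days

21.38


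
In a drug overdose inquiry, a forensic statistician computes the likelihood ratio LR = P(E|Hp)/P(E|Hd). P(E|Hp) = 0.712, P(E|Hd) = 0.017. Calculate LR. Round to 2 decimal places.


Likelihood ratio calculation:
LR = P(E|Hp) / P(E|Hd)
LR = 0.712 / 0.017
LR = 41.88

41.88


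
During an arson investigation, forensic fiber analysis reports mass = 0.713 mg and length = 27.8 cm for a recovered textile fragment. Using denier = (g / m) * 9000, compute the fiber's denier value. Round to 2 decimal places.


Denier calculation:
Mass in grams = 0.713 mg / 1000 = 0.000713 g
Length in meters = 27.8 cm / 100 = 0.278 m
Linear density = mass / length = 0.000713 / 0.278 = 0.00256475 g/m
Denier = (g/m) * 9000 = 0.00256475 * 9000 = 23.08

23.08


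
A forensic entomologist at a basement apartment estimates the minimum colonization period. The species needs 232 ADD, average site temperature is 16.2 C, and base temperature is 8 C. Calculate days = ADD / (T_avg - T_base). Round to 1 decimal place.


Insect development time:
Effective temperature = avg_temp - T_base = 16.2 - 8 = 8.2 C
Days = ADD / effective_temp = 232 / 8.2 = 28.3 days

28.3


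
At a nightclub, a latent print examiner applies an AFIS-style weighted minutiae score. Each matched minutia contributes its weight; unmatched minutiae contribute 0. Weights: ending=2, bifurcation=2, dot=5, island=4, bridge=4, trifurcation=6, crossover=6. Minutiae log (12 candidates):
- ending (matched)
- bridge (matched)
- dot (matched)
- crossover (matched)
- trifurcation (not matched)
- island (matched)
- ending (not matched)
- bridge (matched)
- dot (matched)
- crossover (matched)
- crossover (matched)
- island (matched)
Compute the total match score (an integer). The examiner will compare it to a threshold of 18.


Weighted minutiae match score:
  ending: matched, +2 (running total 2)
  bridge: matched, +4 (running total 6)
  dot: matched, +5 (running total 11)
  crossover: matched, +6 (running total 17)
  trifurcation: not matched, +0
  island: matched, +4 (running total 21)
  ending: not matched, +0
  bridge: matched, +4 (running total 25)
  dot: matched, +5 (running total 30)
  crossover: matched, +6 (running total 36)
  crossover: matched, +6 (running total 42)
  island: matched, +4 (running total 46)
Total score = 46
Threshold = 18; verdict = identification

46


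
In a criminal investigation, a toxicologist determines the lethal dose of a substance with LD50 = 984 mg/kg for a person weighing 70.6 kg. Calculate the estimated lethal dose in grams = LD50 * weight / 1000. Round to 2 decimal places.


Lethal dose calculation:
Lethal dose = LD50 * body_weight / 1000
= 984 * 70.6 / 1000
= 69470.4 / 1000
= 69.47 g

69.47


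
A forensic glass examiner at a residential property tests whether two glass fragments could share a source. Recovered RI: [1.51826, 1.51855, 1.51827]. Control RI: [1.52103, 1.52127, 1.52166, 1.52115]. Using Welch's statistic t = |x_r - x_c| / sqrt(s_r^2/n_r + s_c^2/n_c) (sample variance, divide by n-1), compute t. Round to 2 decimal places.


Welch's t-criterion for glass RI comparison:
Recovered mean = sum / n_r = 4.55508 / 3 = 1.51836
Control mean = sum / n_c = 6.08511 / 4 = 1.5212775
Recovered sample variance s_r^2 = 2.71e-08
Control sample variance s_c^2 = 7.4625e-08
Welch SE (unpooled) = sqrt(s_r^2/n_r + s_c^2/n_c) = sqrt(9.03333e-09 + 1.86562e-08) = sqrt(2.76895e-08) = 0.000166402
|mean_r - mean_c| = 0.0029175
t = 0.0029175 / 0.000166402 = 17.53

17.53


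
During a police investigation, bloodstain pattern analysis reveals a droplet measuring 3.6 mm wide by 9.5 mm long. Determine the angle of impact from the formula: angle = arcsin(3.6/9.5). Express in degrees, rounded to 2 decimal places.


Blood spatter impact angle calculation:
width / length = 3.6 / 9.5 = 0.378947
angle = arcsin(0.378947)
angle = 22.27 degrees

22.27


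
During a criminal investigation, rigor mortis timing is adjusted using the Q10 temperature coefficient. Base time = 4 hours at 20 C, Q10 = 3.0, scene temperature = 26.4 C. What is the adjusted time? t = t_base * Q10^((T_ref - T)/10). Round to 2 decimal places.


Rigor mortis time adjustment:
Exponent = (T_ref - T_actual) / 10 = (20 - 26.4) / 10 = -0.64
Q10 factor = 3.0^-0.64 = 0.49504
t_adjusted = 4 * 0.49504 = 1.98 hours

1.98


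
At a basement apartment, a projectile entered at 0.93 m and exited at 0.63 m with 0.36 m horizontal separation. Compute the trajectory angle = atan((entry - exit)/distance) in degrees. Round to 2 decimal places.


Bullet trajectory angle:
Height difference = 0.93 - 0.63 = 0.3 m
angle = atan(0.3 / 0.36)
angle = atan(0.833333)
angle = 39.81 degrees

39.81


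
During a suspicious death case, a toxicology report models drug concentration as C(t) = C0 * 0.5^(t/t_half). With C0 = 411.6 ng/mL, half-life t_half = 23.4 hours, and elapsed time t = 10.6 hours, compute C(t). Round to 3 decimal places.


Drug concentration decay:
Number of half-lives = t / t_half = 10.6 / 23.4 = 0.452991
Decay factor = 0.5^0.452991 = 0.73052675
C(t) = 411.6 * 0.73052675 = 300.685 ng/mL

300.685


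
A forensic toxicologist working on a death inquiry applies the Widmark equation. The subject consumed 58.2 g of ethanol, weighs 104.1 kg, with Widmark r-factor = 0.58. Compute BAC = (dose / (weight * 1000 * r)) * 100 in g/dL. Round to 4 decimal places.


Applying the Widmark formula:
BAC = (dose_g / (body_wt * 1000 * r)) * 100
Denominator = 104.1 * 1000 * 0.58 = 60378
BAC = (58.2 / 60378) * 100
BAC = 0.0964 g/dL

0.0964


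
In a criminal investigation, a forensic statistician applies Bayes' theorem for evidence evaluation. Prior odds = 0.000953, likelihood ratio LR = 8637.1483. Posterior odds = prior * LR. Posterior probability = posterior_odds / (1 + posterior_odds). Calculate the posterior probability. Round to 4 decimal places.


Bayesian evidence evaluation:
Posterior odds = prior_odds * LR = 0.000953 * 8637.1483 = 8.231202
Posterior probability = posterior_odds / (1 + posterior_odds)
= 8.231202 / (1 + 8.231202)
= 8.231202 / 9.231202
= 0.8917

0.8917


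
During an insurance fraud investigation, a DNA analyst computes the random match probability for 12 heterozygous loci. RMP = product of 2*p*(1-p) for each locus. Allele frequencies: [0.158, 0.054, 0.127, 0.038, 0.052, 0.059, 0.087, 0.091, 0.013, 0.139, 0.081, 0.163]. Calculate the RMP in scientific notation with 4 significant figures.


Computing RMP for 12 loci:
Locus 1: 2 * 0.158 * 0.842 = 0.266072
Locus 2: 2 * 0.054 * 0.946 = 0.102168
Locus 3: 2 * 0.127 * 0.873 = 0.221742
Locus 4: 2 * 0.038 * 0.962 = 0.073112
Locus 5: 2 * 0.052 * 0.948 = 0.098592
Locus 6: 2 * 0.059 * 0.941 = 0.111038
Locus 7: 2 * 0.087 * 0.913 = 0.158862
Locus 8: 2 * 0.091 * 0.909 = 0.165438
Locus 9: 2 * 0.013 * 0.987 = 0.025662
Locus 10: 2 * 0.139 * 0.861 = 0.239358
Locus 11: 2 * 0.081 * 0.919 = 0.148878
Locus 12: 2 * 0.163 * 0.837 = 0.272862
RMP = 3.164e-11

3.164e-11


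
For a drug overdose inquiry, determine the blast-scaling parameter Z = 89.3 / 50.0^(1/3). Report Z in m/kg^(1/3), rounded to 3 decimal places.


Scaled distance calculation:
W^(1/3) = 50.0^(1/3) = 3.684031
Z = R / W^(1/3) = 89.3 / 3.684031
Z = 24.240 m/kg^(1/3)

24.240


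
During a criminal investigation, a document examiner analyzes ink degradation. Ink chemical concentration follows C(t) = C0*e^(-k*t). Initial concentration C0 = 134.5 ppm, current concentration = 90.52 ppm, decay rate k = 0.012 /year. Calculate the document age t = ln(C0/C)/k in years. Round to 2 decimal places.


Document age estimation:
C0/C = 134.5 / 90.52 = 1.485859
ln(C0/C) = 0.395993
t = 0.395993 / 0.012 = 33.00 years

33.00


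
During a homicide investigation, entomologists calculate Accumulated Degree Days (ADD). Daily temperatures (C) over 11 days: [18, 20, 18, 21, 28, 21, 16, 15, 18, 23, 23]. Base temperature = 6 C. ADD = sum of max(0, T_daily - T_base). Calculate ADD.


Computing ADD day by day:
Day 1: max(0, 18 - 6) = 12
Day 2: max(0, 20 - 6) = 14
Day 3: max(0, 18 - 6) = 12
Day 4: max(0, 21 - 6) = 15
Day 5: max(0, 28 - 6) = 22
Day 6: max(0, 21 - 6) = 15
Day 7: max(0, 16 - 6) = 10
Day 8: max(0, 15 - 6) = 9
Day 9: max(0, 18 - 6) = 12
Day 10: max(0, 23 - 6) = 17
Day 11: max(0, 23 - 6) = 17
Total ADD = 155

155


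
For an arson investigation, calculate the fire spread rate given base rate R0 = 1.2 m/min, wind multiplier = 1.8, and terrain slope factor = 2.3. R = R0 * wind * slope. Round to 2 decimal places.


Fire spread rate calculation:
R = R0 * wind_factor * slope_factor
= 1.2 * 1.8 * 2.3
= 2.16 * 2.3
= 4.97 m/min

4.97


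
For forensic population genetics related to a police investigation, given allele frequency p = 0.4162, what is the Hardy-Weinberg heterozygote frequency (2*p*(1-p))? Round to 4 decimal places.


Hardy-Weinberg heterozygote frequency:
q = 1 - p = 1 - 0.4162 = 0.5838
2pq = 2 * 0.4162 * 0.5838 = 0.4860

0.4860


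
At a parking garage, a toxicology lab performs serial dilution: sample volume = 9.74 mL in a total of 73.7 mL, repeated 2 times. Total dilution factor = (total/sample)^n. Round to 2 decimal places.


Dilution factor calculation:
Single dilution = V_total / V_sample = 73.7 / 9.74 ≈ 7.566735
Number of dilutions = 2
Total DF = (73.7 / 9.74)^2 (full precision, rounded at the end) = 57.26

57.26


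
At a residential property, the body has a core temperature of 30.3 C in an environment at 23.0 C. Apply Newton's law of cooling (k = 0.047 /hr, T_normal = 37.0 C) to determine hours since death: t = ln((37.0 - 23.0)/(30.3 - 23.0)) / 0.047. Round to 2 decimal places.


Using Newton's law of cooling:
t = ln((T_normal - T_ambient) / (T_body - T_ambient)) / k
T_normal - T_ambient = 14.0
T_body - T_ambient = 7.3
Ratio = 1.917808
ln(ratio) = 0.651183
t = 0.651183 / 0.047 = 13.85 hours

13.85


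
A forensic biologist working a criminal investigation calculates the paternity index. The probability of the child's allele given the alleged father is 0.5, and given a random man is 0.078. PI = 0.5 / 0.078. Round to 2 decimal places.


Paternity Index calculation:
PI = P(allele|father) / P(allele|random)
PI = 0.5 / 0.078
PI = 6.41

6.41


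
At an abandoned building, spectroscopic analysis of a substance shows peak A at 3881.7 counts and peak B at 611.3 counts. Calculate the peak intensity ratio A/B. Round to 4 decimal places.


Spectral peak ratio:
Peak A = 3881.7 counts
Peak B = 611.3 counts
Ratio = 3881.7 / 611.3 = 6.3499

6.3499


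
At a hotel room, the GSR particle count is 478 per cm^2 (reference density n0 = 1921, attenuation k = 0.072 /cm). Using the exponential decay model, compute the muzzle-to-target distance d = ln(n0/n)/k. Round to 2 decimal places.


GSR distance calculation:
n0/n = 1921 / 478 = 4.018828
ln(n0/n) = 1.39099
d = 1.39099 / 0.072 = 19.32 cm

19.32


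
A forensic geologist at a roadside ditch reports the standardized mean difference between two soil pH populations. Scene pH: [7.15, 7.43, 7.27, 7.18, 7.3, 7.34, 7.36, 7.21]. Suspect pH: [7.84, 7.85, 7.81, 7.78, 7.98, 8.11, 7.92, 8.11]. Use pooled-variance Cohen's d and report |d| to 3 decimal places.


Pooled-variance Cohen's d for soil pH comparison:
Scene mean = 58.24 / 8 = 7.28
Suspect mean = 63.4 / 8 = 7.925
Scene sample variance s_s^2 = 0.009257
Suspect sample variance s_c^2 = 0.016943
Pooled variance = ((n_s-1)*s_s^2 + (n_c-1)*s_c^2) / (n_s + n_c - 2) = 0.0131
Pooled SD = sqrt(0.0131) = 0.114455
Mean difference = -0.645
|d| = |-0.645| / 0.114455 = 5.635

5.635


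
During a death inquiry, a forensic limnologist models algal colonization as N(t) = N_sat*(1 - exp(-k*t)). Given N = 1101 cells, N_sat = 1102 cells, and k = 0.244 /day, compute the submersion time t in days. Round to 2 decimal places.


PMSI from diatom colonization curve:
N / N_sat = 1101 / 1102 = 0.999093
1 - N/N_sat = 0.000907
ln(1 - N/N_sat) = -7.005368
t = -ln(1 - N/N_sat) / k = -(-7.005368) / 0.244 = 28.71 days

28.71


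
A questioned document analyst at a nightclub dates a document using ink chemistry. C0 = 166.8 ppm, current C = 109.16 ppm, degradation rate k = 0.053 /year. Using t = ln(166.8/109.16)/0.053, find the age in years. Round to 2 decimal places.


Document age estimation:
C0/C = 166.8 / 109.16 = 1.528032
ln(C0/C) = 0.423981
t = 0.423981 / 0.053 = 8.00 years

8.00


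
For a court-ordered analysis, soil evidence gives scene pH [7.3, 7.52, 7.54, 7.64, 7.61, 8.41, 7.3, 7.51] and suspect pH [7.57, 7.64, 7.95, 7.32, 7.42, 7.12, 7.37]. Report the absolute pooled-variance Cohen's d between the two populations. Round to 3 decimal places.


Pooled-variance Cohen's d for soil pH comparison:
Scene mean = 60.83 / 8 = 7.60375
Suspect mean = 52.39 / 7 = 7.484286
Scene sample variance s_s^2 = 0.122255
Suspect sample variance s_c^2 = 0.070895
Pooled variance = ((n_s-1)*s_s^2 + (n_c-1)*s_c^2) / (n_s + n_c - 2) = 0.098551
Pooled SD = sqrt(0.098551) = 0.313928
Mean difference = 0.119464
|d| = |0.119464| / 0.313928 = 0.381

0.381


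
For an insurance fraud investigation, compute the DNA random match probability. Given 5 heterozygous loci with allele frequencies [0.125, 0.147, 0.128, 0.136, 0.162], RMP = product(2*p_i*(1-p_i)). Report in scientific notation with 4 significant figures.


Computing RMP for 5 loci:
Locus 1: 2 * 0.125 * 0.875 = 0.21875
Locus 2: 2 * 0.147 * 0.853 = 0.250782
Locus 3: 2 * 0.128 * 0.872 = 0.223232
Locus 4: 2 * 0.136 * 0.864 = 0.235008
Locus 5: 2 * 0.162 * 0.838 = 0.271512
RMP = 7.814e-04

7.814e-04


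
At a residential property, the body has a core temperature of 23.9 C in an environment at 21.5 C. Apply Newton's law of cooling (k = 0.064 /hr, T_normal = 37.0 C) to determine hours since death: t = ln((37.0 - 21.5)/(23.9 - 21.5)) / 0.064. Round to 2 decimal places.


Using Newton's law of cooling:
t = ln((T_normal - T_ambient) / (T_body - T_ambient)) / k
T_normal - T_ambient = 15.5
T_body - T_ambient = 2.4
Ratio = 6.458333
ln(ratio) = 1.865371
t = 1.865371 / 0.064 = 29.15 hours

29.15


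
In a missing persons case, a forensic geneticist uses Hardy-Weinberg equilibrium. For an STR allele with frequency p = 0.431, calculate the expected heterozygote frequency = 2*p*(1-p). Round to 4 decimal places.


Hardy-Weinberg heterozygote frequency:
q = 1 - p = 1 - 0.431 = 0.569
2pq = 2 * 0.431 * 0.569 = 0.4905

0.4905


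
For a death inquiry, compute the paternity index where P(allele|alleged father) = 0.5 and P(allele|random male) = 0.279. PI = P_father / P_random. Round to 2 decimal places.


Paternity Index calculation:
PI = P(allele|father) / P(allele|random)
PI = 0.5 / 0.279
PI = 1.79

1.79


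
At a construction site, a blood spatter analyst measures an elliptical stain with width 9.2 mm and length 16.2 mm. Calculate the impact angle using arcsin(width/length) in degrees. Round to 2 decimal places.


Blood spatter impact angle calculation:
width / length = 9.2 / 16.2 = 0.567901
angle = arcsin(0.567901)
angle = 34.60 degrees

34.60


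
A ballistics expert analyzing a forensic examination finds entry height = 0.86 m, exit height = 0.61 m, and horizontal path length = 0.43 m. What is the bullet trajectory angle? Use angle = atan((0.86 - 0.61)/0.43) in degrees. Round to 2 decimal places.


Bullet trajectory angle:
Height difference = 0.86 - 0.61 = 0.25 m
angle = atan(0.25 / 0.43)
angle = atan(0.581395)
angle = 30.17 degrees

30.17
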